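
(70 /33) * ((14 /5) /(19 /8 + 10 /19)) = 2.05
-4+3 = -1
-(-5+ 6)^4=-1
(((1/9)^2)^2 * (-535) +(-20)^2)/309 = 2623865/2027349 = 1.29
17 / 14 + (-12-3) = -193/14 = -13.79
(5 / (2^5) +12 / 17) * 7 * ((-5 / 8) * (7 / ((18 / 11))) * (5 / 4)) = -6319775/313344 = -20.17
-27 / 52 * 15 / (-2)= 405/104 = 3.89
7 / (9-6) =7/3 = 2.33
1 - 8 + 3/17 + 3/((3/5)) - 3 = -82/17 = -4.82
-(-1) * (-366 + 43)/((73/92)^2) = -513.02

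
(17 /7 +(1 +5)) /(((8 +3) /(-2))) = -118/77 = -1.53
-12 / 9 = -1.33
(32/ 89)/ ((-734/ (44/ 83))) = -704/2711029 = 0.00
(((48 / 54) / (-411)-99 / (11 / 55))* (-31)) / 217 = 1831013/25893 = 70.71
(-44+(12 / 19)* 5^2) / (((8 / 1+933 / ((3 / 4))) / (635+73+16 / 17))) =-1614968/101099 = -15.97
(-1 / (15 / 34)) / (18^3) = -17/43740 = 0.00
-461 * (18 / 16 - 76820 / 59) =599719.00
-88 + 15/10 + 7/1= -159/2 = -79.50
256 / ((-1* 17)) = -256/17 = -15.06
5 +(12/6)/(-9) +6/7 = 355/63 = 5.63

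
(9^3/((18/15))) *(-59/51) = -702.79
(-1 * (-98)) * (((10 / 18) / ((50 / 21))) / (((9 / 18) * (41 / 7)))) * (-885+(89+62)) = -3524668/615 = -5731.17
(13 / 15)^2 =169/225 = 0.75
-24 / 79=-0.30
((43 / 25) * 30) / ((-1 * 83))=-258/415 = -0.62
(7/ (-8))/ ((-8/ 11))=77/64 = 1.20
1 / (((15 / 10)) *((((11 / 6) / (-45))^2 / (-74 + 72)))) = -97200/121 = -803.31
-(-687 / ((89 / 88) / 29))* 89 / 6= 292204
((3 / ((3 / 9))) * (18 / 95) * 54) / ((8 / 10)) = 2187/19 = 115.11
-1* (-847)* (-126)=-106722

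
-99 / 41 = -2.41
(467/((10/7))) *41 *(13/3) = 1742377/30 = 58079.23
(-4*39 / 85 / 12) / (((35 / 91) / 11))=-4.37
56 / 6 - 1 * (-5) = 43/3 = 14.33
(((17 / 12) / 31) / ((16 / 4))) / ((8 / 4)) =17/2976 = 0.01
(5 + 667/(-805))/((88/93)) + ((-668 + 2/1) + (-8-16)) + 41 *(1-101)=-7369811/1540 = -4785.59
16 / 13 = 1.23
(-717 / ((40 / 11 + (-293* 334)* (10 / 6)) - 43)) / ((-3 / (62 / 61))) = -488994/328406249 = 0.00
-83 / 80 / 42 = -83/3360 = -0.02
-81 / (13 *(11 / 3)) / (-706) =243/100958 = 0.00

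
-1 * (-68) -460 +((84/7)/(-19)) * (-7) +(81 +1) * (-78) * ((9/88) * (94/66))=-6065809/4598 = -1319.23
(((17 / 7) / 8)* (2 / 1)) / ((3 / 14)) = 17/6 = 2.83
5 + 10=15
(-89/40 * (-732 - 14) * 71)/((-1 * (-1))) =2356987/20 = 117849.35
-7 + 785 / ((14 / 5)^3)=78917/2744 = 28.76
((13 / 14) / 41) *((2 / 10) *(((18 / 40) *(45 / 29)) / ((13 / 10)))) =81/33292 = 0.00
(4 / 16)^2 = 1/16 = 0.06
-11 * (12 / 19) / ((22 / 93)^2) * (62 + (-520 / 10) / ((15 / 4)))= -328662/55 = -5975.67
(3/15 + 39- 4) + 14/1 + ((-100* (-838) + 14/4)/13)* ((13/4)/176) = 107673/640 = 168.24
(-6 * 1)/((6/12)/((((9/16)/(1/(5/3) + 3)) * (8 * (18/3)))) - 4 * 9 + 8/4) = 90/509 = 0.18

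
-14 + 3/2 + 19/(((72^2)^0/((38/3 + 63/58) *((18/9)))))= 88759/174 = 510.11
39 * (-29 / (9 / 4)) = -1508/3 = -502.67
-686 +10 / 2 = -681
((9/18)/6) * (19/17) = 19/204 = 0.09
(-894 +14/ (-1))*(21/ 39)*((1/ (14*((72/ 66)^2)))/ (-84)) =27467/78624 = 0.35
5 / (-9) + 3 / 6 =-1/18 = -0.06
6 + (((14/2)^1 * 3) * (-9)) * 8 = -1506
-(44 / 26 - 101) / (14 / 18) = 11619/91 = 127.68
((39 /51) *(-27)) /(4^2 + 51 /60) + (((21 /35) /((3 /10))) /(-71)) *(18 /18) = -509878/406759 = -1.25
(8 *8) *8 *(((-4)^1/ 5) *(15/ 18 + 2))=-17408/15 = -1160.53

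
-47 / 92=-0.51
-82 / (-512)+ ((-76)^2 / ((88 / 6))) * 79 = 87610819/2816 = 31111.80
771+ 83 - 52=802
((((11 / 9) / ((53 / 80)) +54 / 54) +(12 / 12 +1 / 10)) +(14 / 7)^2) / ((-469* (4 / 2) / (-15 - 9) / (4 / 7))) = 303176/2609985 = 0.12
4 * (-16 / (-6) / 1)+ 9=59/3 = 19.67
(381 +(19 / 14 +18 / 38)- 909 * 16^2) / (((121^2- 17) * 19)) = -61797431/73909696 = -0.84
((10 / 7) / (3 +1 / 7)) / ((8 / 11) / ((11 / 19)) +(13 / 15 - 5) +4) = 825/2038 = 0.40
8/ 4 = 2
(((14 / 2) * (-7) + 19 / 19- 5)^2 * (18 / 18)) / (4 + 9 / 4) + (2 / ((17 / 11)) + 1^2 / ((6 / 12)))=192412/425 = 452.73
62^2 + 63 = 3907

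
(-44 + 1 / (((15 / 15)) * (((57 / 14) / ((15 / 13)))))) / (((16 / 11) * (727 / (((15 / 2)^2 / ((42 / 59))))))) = -262796325/80446912 = -3.27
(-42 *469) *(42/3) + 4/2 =-275770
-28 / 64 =-7/16 = -0.44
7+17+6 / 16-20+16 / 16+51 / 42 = 369/56 = 6.59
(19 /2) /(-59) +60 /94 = 2647/5546 = 0.48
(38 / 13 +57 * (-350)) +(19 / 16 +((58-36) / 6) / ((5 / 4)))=-62222023/3120 = -19942.96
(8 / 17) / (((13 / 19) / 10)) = 1520/221 = 6.88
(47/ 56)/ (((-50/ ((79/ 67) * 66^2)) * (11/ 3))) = -1102761/46900 = -23.51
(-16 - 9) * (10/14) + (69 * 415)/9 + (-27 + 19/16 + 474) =1213631/336 = 3612.00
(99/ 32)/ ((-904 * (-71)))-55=-112963741/2053888 = -55.00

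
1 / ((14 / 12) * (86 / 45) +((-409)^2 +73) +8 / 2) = 135/22593631 = 0.00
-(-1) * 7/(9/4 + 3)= 4/3 = 1.33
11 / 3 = 3.67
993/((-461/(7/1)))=-6951/461 = -15.08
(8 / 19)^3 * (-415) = -212480/6859 = -30.98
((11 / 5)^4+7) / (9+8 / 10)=19016/6125 = 3.10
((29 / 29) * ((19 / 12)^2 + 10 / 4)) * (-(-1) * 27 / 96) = 721/512 = 1.41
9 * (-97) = -873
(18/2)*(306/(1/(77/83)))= 212058/83 = 2554.92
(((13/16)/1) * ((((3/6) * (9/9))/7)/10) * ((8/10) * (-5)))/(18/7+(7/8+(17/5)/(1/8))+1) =-13/17722 = 0.00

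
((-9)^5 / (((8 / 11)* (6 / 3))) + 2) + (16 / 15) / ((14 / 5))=-13639519/336 = -40593.81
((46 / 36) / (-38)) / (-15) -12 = -123097/10260 = -12.00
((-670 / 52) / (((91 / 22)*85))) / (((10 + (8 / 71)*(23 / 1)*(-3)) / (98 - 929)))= 43483737/3177538 = 13.68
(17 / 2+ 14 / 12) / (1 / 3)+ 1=30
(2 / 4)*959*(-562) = -269479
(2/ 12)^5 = 1/7776 = 0.00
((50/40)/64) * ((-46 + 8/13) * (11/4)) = -16225/6656 = -2.44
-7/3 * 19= -133/3 = -44.33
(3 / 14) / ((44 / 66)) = 9/28 = 0.32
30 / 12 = 5/2 = 2.50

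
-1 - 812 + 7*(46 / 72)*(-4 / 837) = -813.02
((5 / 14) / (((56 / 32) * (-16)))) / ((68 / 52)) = -65/6664 = -0.01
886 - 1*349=537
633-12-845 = -224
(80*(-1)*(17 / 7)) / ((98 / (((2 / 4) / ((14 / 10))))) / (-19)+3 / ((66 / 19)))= 2842400/198653 = 14.31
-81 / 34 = -2.38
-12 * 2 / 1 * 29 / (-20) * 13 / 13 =174/5 = 34.80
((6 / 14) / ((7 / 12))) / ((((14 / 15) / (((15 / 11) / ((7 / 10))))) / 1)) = 40500/26411 = 1.53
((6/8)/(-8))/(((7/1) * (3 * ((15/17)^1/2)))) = -17/1680 = -0.01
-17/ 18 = -0.94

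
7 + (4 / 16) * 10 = 19/2 = 9.50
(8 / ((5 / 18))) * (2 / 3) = 96/5 = 19.20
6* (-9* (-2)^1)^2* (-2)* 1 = -3888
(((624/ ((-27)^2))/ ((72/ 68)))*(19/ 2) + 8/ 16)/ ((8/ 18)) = 35779/1944 = 18.40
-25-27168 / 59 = -28643/59 = -485.47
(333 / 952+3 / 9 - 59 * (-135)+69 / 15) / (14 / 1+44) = 113815643/828240 = 137.42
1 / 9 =0.11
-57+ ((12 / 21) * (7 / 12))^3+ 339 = 7615/27 = 282.04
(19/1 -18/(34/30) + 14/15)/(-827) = -1033/210885 = 0.00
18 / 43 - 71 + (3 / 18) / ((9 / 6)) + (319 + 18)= 103147/387 = 266.53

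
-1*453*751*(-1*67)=22793601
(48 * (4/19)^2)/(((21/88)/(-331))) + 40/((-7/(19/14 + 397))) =-92463316/17689 = -5227.16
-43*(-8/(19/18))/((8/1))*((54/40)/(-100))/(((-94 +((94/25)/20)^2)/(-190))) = -2176875/1957597 = -1.11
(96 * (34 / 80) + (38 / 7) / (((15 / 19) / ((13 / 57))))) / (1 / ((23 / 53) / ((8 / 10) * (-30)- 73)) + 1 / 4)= -1227832/6470415 = -0.19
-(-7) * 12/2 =42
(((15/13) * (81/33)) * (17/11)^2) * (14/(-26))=-819315/224939 = -3.64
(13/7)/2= 13/14 = 0.93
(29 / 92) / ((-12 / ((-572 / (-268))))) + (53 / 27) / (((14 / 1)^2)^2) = -44765425/799187256 = -0.06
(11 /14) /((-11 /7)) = -1/2 = -0.50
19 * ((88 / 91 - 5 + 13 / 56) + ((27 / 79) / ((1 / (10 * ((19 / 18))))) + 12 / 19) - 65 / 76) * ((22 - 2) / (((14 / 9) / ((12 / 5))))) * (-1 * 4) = 977.72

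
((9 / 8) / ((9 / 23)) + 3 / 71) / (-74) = -0.04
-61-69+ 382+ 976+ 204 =1432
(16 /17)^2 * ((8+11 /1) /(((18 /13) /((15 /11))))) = 158080/9537 = 16.58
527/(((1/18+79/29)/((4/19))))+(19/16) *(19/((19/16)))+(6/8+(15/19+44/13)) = 63.84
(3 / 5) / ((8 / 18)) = 27/20 = 1.35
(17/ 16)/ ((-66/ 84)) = -119/88 = -1.35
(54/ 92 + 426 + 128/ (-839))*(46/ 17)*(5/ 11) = 82289045/156893 = 524.49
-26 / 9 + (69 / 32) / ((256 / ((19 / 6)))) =-2.86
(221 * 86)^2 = 361228036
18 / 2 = 9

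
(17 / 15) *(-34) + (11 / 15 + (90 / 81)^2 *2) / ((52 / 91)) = -32.93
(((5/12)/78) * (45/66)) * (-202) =-2525/3432 = -0.74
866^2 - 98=749858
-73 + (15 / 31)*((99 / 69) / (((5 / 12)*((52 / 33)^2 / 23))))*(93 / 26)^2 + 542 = 304559551/456976 = 666.47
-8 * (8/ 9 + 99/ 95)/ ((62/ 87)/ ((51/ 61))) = -3255772/179645 = -18.12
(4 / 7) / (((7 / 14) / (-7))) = -8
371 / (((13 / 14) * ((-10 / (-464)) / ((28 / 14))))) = 2410016/65 = 37077.17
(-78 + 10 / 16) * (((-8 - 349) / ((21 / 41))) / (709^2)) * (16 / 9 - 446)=-862454557/18096516 = -47.66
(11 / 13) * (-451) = -4961/13 = -381.62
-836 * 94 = -78584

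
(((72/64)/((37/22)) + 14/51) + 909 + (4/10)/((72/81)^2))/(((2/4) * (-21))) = -86.71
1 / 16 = 0.06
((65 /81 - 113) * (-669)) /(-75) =-2026624/2025 = -1000.80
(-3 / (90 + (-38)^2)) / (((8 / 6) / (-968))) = 1.42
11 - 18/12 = 19/2 = 9.50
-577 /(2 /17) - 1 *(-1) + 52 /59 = -578509/118 = -4902.62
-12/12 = -1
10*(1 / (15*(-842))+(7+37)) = 555719/1263 = 440.00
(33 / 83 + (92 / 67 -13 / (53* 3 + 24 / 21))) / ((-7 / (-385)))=579283980/6233881 = 92.93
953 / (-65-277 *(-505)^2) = -953/70641990 = 0.00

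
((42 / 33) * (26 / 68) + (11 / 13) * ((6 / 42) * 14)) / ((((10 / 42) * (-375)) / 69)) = -2558451/1519375 = -1.68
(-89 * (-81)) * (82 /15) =39409.20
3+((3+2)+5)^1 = 13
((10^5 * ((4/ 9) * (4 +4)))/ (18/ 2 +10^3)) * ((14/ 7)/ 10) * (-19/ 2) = -6080000/9081 = -669.53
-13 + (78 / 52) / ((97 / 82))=-1138/97 = -11.73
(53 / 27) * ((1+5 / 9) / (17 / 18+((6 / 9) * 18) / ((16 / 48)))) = 212/2565 = 0.08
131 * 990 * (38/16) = 1232055/4 = 308013.75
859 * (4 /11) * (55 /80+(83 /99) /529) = 495994331/2304324 = 215.25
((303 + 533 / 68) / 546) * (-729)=-5136291/12376 = -415.02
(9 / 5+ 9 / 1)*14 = 756/5 = 151.20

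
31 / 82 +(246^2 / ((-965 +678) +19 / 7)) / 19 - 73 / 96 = -862120441/74410080 = -11.59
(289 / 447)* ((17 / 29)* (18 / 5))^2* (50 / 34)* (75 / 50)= 795906/125309 = 6.35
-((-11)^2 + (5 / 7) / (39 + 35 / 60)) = -80477/665 = -121.02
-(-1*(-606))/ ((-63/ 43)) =8686/21 = 413.62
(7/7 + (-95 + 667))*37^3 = 29024169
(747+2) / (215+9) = 107/32 = 3.34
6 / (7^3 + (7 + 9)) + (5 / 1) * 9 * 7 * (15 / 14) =242337/718 = 337.52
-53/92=-0.58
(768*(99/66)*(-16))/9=-2048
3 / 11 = 0.27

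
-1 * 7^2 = -49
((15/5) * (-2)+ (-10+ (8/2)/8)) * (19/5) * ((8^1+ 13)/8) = -12369/80 = -154.61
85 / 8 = 10.62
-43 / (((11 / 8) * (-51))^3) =22016/176558481 = 0.00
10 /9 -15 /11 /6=175/198 = 0.88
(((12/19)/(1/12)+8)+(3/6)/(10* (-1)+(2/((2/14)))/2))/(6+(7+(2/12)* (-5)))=1757/1387 = 1.27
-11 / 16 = -0.69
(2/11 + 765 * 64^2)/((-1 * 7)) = -447634.31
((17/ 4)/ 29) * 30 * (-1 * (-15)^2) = -57375/58 = -989.22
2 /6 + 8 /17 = 41/51 = 0.80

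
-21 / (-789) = 7/263 = 0.03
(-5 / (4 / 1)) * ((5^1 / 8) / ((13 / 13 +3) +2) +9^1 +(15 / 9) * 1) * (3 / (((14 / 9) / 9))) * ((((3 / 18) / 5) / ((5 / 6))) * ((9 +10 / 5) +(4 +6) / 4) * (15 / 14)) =-3392037/25088 = -135.21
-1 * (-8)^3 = 512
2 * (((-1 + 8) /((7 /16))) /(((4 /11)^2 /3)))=726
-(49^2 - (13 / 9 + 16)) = -21452/9 = -2383.56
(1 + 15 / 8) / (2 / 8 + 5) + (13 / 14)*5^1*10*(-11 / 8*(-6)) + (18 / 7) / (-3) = 382.73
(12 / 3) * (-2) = -8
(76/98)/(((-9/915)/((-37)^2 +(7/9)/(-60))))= -856794227/7938 = -107935.78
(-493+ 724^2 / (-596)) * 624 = -856433.72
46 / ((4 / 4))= 46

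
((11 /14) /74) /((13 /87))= 957/13468 = 0.07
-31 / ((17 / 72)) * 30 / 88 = -8370/187 = -44.76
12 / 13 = 0.92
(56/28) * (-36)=-72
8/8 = 1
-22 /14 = -11/7 = -1.57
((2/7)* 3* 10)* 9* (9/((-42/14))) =-1620/7 = -231.43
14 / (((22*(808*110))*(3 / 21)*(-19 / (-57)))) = 147/977680 = 0.00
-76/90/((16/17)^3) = -93347/92160 = -1.01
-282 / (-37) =282/37 = 7.62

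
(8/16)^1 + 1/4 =0.75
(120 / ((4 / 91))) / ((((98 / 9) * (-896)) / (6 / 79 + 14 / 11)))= -514215/1362592 = -0.38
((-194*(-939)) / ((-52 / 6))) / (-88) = 273249/1144 = 238.85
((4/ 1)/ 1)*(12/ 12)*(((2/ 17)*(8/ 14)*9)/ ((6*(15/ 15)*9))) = 16/357 = 0.04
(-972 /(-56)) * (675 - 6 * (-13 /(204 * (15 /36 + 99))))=11716.14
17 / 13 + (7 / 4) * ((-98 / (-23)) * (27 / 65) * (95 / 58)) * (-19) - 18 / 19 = -63283747/658996 = -96.03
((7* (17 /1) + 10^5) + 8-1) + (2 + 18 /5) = 500658/5 = 100131.60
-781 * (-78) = 60918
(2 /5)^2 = 4/25 = 0.16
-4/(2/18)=-36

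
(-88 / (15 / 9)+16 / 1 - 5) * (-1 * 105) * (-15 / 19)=-3465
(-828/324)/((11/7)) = -161/99 = -1.63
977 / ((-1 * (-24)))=977/24 = 40.71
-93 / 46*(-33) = 3069/46 = 66.72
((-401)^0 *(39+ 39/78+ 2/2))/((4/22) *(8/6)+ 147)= 2673/9718 = 0.28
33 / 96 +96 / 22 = 1657/352 = 4.71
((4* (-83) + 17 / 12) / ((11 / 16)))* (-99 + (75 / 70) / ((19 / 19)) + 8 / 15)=162274102/3465 = 46832.35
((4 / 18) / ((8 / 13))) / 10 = 13/360 = 0.04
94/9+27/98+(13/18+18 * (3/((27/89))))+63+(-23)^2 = 114872/147 = 781.44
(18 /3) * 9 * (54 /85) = 2916/85 = 34.31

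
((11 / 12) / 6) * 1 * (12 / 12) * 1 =0.15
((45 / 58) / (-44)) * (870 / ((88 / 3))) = -2025/3872 = -0.52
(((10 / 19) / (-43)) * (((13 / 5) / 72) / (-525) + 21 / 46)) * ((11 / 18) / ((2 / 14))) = -21826211/913242600 = -0.02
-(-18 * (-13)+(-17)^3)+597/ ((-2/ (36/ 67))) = 302747/67 = 4518.61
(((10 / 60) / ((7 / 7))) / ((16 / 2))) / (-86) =-1/4128 = 0.00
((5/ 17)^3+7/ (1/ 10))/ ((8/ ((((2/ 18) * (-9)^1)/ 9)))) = -344035/353736 = -0.97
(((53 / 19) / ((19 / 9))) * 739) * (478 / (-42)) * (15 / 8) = -421241085/20216 = -20837.01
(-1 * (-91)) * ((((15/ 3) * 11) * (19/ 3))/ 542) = 95095/1626 = 58.48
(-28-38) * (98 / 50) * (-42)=135828/25 = 5433.12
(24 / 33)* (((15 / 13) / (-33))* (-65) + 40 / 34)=2.51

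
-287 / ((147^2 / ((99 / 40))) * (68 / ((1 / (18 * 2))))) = -451/33586560 = 0.00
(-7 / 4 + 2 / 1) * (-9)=-2.25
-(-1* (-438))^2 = -191844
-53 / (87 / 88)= -4664/87 = -53.61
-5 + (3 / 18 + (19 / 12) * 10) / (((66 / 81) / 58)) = 12473/11 = 1133.91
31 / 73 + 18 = 1345/73 = 18.42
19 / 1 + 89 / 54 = 1115/54 = 20.65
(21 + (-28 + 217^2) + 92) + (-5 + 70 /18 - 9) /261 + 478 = 47651.96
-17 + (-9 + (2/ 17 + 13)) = -219/17 = -12.88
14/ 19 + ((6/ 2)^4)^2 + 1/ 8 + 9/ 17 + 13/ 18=152631767/23256 = 6563.11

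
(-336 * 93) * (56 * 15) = -26248320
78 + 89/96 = 7577/96 = 78.93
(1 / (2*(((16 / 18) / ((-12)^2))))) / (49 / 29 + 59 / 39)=91611/3622 = 25.29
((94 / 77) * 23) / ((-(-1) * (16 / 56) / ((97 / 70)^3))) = 986599513/3773000 = 261.49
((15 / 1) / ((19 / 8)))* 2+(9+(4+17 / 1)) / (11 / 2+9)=8100/551 = 14.70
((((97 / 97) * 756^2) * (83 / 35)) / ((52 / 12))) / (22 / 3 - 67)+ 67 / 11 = -670122071/127985 = -5235.94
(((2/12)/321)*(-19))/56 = -19/107856 = 0.00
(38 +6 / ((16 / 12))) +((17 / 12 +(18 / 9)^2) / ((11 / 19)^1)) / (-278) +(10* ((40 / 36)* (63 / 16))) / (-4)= 2313965/73392 = 31.53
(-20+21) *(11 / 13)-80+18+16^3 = 4034.85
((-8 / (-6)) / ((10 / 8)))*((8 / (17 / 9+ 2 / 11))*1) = 4224/1025 = 4.12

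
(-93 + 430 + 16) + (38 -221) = 170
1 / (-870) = -1/870 = 0.00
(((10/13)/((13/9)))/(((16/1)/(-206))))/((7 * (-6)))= 1545/9464 = 0.16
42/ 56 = 3/4 = 0.75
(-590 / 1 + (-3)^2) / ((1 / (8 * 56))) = -260288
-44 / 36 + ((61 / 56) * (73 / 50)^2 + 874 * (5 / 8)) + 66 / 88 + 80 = 791405621/1260000 = 628.10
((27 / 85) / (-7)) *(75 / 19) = -405/2261 = -0.18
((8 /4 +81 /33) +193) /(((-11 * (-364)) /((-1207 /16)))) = -655401/176176 = -3.72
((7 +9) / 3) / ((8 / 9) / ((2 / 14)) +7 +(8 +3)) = 24/109 = 0.22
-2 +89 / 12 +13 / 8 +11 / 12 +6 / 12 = 203/24 = 8.46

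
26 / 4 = 6.50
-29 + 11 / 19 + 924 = 17016/19 = 895.58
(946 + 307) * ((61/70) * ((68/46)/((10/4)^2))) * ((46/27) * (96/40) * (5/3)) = 5939936/3375 = 1759.98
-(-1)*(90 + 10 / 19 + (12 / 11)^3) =2322152/25289 = 91.82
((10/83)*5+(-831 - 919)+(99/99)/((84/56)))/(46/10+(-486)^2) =-2177170/294069747 = -0.01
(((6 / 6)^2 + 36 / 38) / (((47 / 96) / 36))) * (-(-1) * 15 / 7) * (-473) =-907251840/6251 = -145137.07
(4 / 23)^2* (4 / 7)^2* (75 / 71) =19200/1840391 = 0.01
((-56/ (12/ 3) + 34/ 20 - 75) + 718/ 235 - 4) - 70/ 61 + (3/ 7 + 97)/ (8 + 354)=-647477231/7264978 = -89.12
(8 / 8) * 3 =3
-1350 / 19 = -71.05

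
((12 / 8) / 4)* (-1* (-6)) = 9/4 = 2.25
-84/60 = -1.40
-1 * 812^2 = -659344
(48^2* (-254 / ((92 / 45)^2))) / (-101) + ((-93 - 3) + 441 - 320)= 75402125/53429 = 1411.26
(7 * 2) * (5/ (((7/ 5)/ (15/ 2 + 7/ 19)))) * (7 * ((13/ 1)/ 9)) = 680225/171 = 3977.92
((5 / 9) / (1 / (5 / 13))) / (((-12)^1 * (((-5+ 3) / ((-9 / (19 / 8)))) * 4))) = -25/2964 = -0.01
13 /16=0.81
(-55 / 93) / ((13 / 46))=-2530/1209 = -2.09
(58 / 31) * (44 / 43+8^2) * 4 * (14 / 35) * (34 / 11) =44109696/73315 = 601.65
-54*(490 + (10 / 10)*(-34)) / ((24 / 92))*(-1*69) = 6513048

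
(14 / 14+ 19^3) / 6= 3430/3 = 1143.33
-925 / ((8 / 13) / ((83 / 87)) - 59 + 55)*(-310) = -30940325/362 = -85470.51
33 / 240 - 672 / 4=-13429/80 = -167.86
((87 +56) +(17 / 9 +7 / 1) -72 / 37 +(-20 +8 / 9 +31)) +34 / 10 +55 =220.23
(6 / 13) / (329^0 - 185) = -3/1196 = 0.00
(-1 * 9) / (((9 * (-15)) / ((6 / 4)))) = 1/10 = 0.10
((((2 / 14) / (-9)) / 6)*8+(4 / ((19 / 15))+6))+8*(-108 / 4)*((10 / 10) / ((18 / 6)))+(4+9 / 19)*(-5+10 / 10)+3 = -279229/3591 = -77.76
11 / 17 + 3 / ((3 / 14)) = 249/17 = 14.65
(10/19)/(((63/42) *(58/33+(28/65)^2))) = 464750/2573759 = 0.18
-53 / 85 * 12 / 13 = -636/1105 = -0.58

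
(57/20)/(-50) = -57/1000 = -0.06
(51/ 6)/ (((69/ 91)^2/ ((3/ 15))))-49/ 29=1749643/1380690 = 1.27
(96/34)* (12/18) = 32/17 = 1.88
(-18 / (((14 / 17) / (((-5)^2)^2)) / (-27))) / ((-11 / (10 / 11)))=-25818750/847 = -30482.59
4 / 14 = 2/7 = 0.29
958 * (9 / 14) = 4311/7 = 615.86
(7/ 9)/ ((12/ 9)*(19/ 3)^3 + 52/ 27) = 63/27592 = 0.00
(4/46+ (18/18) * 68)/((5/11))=17226/115 = 149.79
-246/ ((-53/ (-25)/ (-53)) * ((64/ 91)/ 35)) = 306058.59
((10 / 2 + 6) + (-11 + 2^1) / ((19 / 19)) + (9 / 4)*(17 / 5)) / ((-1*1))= -9.65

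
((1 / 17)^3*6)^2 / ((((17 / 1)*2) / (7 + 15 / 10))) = 9/24137569 = 0.00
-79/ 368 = -0.21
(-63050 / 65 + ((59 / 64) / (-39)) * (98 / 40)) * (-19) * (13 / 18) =920080529/69120 = 13311.35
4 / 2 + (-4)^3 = -62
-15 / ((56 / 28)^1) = -7.50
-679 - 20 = -699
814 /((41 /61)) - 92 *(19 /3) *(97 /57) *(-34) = 12886942/369 = 34923.96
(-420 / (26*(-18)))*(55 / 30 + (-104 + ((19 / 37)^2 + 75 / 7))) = -26215835/320346 = -81.84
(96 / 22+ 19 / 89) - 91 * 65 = -5786304/979 = -5910.42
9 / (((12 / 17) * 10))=51/40 = 1.28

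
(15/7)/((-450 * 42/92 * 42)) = -23/92610 = 0.00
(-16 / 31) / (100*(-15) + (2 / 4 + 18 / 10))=160/464287 = 0.00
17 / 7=2.43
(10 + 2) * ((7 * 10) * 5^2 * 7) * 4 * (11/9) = 2156000/3 = 718666.67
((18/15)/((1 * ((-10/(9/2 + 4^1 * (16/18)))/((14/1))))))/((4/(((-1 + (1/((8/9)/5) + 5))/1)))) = -15631/480 = -32.56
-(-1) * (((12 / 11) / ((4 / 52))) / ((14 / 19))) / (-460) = -741/17710 = -0.04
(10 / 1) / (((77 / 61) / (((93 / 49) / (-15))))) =-3782/3773 = -1.00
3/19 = 0.16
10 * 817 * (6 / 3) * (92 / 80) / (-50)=-18791/50 = -375.82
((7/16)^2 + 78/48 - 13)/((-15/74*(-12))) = -105931/23040 = -4.60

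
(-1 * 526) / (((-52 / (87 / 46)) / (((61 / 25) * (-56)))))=-19540374/7475 = -2614.10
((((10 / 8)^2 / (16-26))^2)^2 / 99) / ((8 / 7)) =4375/830472192 = 0.00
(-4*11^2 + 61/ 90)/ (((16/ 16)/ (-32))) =695984/45 = 15466.31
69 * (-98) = -6762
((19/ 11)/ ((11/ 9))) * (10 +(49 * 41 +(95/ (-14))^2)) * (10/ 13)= 346060395/154154 = 2244.90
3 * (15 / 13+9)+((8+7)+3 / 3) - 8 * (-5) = 1124/13 = 86.46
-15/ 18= -5/6 = -0.83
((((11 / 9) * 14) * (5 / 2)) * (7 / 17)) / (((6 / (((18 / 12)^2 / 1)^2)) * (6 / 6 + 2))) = 2695/544 = 4.95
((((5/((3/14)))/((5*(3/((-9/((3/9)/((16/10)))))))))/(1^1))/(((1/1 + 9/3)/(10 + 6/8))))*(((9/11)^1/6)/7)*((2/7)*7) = -387/55 = -7.04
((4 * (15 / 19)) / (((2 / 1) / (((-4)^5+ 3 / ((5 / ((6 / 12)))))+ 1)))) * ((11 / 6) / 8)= -112497/304 = -370.06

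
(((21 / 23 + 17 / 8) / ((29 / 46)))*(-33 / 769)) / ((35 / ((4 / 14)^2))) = -18447/38246215 = 0.00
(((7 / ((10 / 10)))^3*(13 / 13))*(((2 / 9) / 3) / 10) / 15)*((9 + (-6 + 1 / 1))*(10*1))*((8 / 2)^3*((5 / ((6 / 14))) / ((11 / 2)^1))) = 2458624/2673 = 919.80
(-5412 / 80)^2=1830609/400 = 4576.52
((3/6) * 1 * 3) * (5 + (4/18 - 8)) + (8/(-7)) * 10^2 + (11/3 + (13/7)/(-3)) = -4847/42 = -115.40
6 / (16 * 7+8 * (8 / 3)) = 9/200 = 0.04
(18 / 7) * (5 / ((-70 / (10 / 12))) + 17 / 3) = 1413/98 = 14.42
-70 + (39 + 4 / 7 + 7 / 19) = -3998/133 = -30.06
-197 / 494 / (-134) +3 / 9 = 66787/198588 = 0.34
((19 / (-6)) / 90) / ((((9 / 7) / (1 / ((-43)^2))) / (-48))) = 532/748845 = 0.00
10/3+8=34/3 = 11.33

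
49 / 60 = 0.82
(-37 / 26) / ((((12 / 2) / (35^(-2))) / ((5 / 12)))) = -37/458640 = 0.00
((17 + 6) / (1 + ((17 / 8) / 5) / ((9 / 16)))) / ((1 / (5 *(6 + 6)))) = 62100/79 = 786.08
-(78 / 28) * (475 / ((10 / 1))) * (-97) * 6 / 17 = 4530.06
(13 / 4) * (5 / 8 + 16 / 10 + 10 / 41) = 52637/6560 = 8.02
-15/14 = -1.07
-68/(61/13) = -884/61 = -14.49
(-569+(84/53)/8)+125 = -47043/106 = -443.80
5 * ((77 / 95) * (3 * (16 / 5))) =3696/95 = 38.91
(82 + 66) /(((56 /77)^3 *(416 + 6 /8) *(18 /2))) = 49247/480096 = 0.10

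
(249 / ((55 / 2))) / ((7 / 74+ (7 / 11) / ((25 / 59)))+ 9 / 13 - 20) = -2395380/4685519 = -0.51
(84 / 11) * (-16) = -1344/11 = -122.18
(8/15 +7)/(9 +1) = 113/150 = 0.75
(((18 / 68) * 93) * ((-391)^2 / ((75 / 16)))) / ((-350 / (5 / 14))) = -5018094/6125 = -819.28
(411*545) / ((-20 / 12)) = -134397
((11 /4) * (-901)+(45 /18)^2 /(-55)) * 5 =-272565/22 = -12389.32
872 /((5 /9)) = 7848/5 = 1569.60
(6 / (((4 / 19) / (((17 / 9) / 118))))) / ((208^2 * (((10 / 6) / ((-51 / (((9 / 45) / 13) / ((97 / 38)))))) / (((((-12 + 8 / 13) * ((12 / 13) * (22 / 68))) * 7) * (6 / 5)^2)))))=380538081/207396800 = 1.83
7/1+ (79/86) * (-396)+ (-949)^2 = 38710502/43 = 900244.23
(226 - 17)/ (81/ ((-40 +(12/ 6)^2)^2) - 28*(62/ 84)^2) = -210672/15313 = -13.76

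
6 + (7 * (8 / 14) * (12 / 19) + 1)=181/19 = 9.53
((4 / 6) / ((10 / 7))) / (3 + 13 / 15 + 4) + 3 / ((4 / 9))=1607/236 = 6.81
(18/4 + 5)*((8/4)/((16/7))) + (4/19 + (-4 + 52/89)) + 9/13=2039883/351728 = 5.80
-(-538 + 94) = 444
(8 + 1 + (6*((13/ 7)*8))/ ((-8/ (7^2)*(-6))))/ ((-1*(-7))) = 100/7 = 14.29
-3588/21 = -1196/7 = -170.86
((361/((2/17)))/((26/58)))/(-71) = -177973/1846 = -96.41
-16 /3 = -5.33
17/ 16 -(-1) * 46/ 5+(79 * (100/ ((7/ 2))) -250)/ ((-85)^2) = 1705843/161840 = 10.54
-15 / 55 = -3/11 = -0.27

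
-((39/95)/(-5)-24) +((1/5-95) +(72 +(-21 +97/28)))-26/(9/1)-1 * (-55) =4292143/119700 = 35.86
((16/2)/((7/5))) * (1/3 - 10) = -1160/21 = -55.24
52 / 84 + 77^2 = 124522/21 = 5929.62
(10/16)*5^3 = 625/8 = 78.12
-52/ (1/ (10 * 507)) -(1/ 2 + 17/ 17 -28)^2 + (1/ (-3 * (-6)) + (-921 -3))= -9549583/36 = -265266.19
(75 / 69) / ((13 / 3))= 75/299 = 0.25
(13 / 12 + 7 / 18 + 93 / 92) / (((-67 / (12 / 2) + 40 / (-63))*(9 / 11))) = -0.26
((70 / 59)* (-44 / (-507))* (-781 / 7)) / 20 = -17182/29913 = -0.57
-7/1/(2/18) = -63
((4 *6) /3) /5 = 8/5 = 1.60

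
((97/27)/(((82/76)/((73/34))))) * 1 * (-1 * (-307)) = 2194.78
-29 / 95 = -0.31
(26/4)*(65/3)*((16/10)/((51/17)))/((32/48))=338/3 = 112.67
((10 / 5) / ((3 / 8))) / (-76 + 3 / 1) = -16/219 = -0.07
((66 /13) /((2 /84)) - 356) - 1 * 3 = -1895/13 = -145.77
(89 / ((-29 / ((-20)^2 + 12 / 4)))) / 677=-35867/19633 = -1.83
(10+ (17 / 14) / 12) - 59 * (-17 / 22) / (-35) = 81299/9240 = 8.80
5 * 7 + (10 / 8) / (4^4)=35845/1024 = 35.00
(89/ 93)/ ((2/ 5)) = 445/186 = 2.39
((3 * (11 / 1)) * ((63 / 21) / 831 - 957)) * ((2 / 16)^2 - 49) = 428510610/277 = 1546969.71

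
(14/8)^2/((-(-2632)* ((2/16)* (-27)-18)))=-7/128592 = 0.00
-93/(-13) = 93/13 = 7.15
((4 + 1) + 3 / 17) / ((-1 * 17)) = -88/289 = -0.30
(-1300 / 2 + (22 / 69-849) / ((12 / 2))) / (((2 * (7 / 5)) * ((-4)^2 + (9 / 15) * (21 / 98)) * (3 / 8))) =-32765900/701109 = -46.73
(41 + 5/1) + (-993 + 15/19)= -17978/19 = -946.21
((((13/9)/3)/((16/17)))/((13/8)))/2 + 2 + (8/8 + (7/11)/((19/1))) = 3.19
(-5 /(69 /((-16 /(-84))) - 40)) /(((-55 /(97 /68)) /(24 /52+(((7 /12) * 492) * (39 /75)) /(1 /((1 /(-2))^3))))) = -4588391/626711800 = -0.01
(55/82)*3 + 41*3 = 10251/82 = 125.01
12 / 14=6/7 = 0.86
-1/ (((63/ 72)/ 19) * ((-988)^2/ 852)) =-426/22477 = -0.02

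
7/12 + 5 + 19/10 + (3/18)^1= 153/20 = 7.65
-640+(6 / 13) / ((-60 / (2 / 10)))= -640.00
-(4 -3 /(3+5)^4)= -4.00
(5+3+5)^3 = 2197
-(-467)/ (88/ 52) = 6071/22 = 275.95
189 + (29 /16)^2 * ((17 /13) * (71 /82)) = 52592431/272896 = 192.72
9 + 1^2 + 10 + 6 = 26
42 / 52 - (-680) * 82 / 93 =1451713/2418 = 600.38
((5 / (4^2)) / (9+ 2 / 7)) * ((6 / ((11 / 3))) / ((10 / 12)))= 189/2860 = 0.07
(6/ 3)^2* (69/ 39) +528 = 6956/13 = 535.08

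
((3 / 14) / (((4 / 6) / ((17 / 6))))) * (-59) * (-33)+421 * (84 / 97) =11612193/5432 = 2137.74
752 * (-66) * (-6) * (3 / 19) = 47019.79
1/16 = 0.06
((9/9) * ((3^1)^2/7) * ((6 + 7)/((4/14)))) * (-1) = -117/2 = -58.50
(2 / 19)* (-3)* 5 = -30/19 = -1.58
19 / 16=1.19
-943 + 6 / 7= -6595/7 = -942.14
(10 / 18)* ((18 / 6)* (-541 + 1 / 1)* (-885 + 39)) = 761400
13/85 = 0.15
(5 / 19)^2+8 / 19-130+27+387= 102701/361 = 284.49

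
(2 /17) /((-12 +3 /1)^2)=2/1377 = 0.00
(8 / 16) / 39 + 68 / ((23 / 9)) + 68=169751/1794 = 94.62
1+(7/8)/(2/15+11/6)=341/236 = 1.44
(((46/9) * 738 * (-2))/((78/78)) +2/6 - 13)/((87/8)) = -181360/261 = -694.87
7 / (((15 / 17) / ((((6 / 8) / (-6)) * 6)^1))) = -119/20 = -5.95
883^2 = 779689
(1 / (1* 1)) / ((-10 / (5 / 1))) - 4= -9/2 = -4.50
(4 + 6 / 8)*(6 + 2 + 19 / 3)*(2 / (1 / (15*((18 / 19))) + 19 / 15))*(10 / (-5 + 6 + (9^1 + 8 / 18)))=87075/893 = 97.51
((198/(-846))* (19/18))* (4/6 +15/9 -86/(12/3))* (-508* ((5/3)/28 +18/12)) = -399870295/106596 = -3751.27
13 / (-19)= -13/19 = -0.68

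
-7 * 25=-175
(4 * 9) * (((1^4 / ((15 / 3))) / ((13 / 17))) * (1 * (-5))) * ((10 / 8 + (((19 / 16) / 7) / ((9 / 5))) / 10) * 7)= -43163/104 = -415.03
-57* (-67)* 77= 294063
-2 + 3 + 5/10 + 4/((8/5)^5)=15413/8192 = 1.88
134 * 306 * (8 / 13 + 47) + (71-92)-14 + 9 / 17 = 431477474/221 = 1952386.76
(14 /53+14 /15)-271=-214493/795 = -269.80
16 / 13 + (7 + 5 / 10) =8.73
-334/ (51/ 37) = -12358/51 = -242.31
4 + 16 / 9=52/9 = 5.78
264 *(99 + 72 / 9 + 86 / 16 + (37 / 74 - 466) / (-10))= 209781/5 = 41956.20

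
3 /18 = 0.17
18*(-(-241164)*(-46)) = -199683792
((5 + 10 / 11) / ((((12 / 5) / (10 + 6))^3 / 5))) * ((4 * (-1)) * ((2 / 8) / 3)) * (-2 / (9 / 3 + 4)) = 5200000/6237 = 833.73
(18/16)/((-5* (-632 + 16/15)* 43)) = 27/3255616 = 0.00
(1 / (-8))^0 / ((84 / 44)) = 11/21 = 0.52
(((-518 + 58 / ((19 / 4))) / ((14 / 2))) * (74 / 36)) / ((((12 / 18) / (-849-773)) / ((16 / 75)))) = 461387632/5985 = 77090.67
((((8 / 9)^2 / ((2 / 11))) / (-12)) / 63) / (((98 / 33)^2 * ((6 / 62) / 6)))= -165044/4084101 = -0.04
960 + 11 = 971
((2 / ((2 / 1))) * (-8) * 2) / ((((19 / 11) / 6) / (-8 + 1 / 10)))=41712/95 = 439.07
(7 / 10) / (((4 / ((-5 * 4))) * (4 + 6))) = -7/20 = -0.35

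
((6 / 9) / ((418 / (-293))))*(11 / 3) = -1.71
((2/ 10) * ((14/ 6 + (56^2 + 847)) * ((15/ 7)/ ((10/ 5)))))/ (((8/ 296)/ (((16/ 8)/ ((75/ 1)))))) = 63196/75 = 842.61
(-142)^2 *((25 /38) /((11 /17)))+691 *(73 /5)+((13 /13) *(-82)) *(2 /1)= 31795457/1045 = 30426.27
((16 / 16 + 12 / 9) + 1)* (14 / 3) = 140/9 = 15.56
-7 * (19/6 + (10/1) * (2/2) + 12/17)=-9905/102 = -97.11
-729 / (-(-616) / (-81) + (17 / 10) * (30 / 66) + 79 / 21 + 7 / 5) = 45467730/104177 = 436.45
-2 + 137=135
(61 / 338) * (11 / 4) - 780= -1053889/1352 = -779.50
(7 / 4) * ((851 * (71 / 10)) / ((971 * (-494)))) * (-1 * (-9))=-3806523/19186960 = -0.20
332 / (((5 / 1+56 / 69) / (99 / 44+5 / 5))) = 74451/401 = 185.66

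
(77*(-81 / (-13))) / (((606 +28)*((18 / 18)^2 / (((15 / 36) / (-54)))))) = -385/65936 = -0.01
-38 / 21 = -1.81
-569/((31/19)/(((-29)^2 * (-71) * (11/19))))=373731149/31 = 12055843.52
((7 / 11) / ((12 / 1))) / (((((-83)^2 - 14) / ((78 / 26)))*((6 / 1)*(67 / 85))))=119/24321000 = 0.00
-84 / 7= -12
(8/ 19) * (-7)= -56/19 = -2.95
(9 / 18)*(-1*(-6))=3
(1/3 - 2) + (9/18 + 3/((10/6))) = 19/30 = 0.63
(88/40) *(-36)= -396/5 = -79.20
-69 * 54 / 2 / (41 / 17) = -31671/41 = -772.46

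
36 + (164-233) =-33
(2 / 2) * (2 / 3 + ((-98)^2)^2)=276710450/3 = 92236816.67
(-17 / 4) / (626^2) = -17/1567504 = 0.00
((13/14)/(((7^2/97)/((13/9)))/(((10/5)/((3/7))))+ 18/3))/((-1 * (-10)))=16393/1072470 = 0.02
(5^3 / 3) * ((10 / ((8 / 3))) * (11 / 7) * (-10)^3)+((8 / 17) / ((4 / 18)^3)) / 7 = -4174003/17 = -245529.59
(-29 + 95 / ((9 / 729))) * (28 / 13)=214648/13 = 16511.38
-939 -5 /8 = -7517/8 = -939.62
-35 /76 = -0.46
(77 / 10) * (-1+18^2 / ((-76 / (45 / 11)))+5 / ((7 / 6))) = -10354/95 = -108.99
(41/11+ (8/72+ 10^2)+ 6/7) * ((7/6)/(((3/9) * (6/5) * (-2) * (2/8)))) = -181385/297 = -610.72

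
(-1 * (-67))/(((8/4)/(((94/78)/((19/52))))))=6298/57 = 110.49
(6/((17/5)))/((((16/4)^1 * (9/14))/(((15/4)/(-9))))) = -175/612 = -0.29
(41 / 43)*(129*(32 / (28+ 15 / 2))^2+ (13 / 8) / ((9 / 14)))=798702755/7803468 = 102.35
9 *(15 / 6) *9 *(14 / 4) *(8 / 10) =567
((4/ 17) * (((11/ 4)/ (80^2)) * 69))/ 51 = 253/1849600 = 0.00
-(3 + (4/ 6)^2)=-31/9 = -3.44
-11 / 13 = -0.85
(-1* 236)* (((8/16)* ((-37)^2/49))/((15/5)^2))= -161542/441 = -366.31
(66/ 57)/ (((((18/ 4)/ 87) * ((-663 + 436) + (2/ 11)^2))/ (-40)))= 212960/53979 = 3.95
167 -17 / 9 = 1486/9 = 165.11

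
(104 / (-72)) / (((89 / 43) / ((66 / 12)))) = -6149/1602 = -3.84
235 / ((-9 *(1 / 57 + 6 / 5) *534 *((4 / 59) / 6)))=-1317175/370596 = -3.55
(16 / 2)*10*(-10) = -800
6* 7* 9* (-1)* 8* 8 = -24192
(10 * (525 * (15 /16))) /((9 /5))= 21875/8 = 2734.38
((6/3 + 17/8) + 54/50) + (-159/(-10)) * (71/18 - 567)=-5368427/600 = -8947.38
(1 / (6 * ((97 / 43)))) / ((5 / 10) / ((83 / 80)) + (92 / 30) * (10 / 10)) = 17845/857092 = 0.02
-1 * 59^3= -205379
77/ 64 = 1.20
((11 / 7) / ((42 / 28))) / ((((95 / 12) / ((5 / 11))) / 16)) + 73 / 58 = 17133/7714 = 2.22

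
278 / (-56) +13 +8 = 449/28 = 16.04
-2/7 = -0.29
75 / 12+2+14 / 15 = 551/60 = 9.18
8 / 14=4/7 = 0.57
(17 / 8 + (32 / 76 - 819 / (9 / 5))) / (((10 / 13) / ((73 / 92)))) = -65265577/139840 = -466.72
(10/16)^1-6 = -43/8 = -5.38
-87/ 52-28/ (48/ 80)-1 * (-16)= -32.34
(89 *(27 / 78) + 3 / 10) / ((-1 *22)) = -1011/715 = -1.41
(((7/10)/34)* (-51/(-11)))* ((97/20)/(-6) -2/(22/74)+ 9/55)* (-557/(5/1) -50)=54970419/484000 = 113.58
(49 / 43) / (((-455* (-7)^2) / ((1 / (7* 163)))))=-1/22323665 = 0.00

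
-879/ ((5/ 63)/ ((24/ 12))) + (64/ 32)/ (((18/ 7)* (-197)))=-22150.80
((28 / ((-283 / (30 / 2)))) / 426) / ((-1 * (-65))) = -14/261209 = 0.00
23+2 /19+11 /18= 8111/342 = 23.72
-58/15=-3.87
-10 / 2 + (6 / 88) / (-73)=-16063/3212 = -5.00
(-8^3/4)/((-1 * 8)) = 16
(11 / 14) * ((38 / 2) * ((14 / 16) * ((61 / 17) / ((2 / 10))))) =63745/272 = 234.36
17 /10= 1.70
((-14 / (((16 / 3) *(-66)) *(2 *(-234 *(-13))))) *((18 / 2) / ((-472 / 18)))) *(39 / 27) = -7/2159872 = 0.00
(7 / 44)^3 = 343/85184 = 0.00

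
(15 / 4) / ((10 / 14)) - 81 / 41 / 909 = 86925/16564 = 5.25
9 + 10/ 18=9.56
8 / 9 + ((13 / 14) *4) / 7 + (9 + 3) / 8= 2575/882 = 2.92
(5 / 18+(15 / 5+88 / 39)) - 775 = -769.47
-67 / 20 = -3.35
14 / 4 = 7/2 = 3.50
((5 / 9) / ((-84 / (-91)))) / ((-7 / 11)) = -715/756 = -0.95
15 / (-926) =-15/926 = -0.02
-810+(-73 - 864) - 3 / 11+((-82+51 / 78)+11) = -1817.62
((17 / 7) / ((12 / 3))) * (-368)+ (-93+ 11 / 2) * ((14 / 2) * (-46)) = 195661/7 = 27951.57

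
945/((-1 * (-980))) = 27/28 = 0.96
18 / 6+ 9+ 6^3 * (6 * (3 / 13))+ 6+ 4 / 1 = 321.08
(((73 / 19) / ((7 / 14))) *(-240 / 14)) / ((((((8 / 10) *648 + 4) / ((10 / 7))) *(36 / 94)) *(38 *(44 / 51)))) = -7290875/254120174 = -0.03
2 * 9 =18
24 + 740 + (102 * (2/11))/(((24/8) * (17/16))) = 8468/11 = 769.82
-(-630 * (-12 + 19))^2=-19448100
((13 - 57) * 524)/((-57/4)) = 92224/57 = 1617.96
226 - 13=213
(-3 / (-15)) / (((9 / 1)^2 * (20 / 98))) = 49/4050 = 0.01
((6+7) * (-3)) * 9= -351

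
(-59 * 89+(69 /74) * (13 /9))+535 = -1046653/222 = -4714.65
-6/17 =-0.35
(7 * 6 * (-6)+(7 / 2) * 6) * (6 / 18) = -77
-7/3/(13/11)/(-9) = 77/351 = 0.22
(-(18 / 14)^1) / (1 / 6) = -54/7 = -7.71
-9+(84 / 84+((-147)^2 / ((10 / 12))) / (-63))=-2098/5 = -419.60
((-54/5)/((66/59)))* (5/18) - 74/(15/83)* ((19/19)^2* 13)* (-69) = 40401781/110 = 367288.92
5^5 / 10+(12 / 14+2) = 4415/14 = 315.36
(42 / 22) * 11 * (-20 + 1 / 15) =-2093/5 = -418.60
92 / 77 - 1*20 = -1448/77 = -18.81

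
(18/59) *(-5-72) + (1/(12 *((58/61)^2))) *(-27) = -20625867/793904 = -25.98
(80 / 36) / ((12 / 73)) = 365/27 = 13.52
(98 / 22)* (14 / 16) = 343/88 = 3.90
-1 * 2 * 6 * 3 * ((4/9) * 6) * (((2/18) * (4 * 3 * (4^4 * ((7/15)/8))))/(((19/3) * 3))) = -28672/285 = -100.60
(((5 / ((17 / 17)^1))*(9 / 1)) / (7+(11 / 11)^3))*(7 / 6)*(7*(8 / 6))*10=1225/2 = 612.50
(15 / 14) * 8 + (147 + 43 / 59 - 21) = 55879/413 = 135.30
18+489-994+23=-464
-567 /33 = -189/11 = -17.18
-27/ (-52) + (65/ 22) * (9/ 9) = 1987/572 = 3.47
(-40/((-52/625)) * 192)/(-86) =-600000/559 = -1073.35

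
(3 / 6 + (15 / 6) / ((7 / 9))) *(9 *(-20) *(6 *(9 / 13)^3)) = -1574640/1183 = -1331.06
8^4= 4096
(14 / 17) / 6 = 7/51 = 0.14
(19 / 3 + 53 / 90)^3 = 241804367/729000 = 331.69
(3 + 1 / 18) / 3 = 55/54 = 1.02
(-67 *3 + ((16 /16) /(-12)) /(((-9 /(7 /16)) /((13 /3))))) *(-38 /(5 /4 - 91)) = -19795967/232632 = -85.10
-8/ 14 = -4/7 = -0.57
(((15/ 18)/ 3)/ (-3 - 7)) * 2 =-1/18 = -0.06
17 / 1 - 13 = 4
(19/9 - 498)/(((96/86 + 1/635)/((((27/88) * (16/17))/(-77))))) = 731173290/439500677 = 1.66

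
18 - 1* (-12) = 30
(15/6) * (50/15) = 25/3 = 8.33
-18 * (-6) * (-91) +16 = -9812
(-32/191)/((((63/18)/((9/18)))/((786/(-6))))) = 4192/1337 = 3.14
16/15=1.07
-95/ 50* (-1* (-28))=-266/5 = -53.20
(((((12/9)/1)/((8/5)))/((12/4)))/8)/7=5/1008 = 0.00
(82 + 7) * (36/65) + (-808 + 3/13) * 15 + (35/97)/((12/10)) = -456492547/37830 = -12066.95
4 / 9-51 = -455/9 = -50.56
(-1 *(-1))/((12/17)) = 1.42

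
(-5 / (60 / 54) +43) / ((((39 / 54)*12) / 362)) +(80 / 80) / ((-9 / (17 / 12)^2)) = 27089771/16848 = 1607.89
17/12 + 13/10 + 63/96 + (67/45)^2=362213/64800 = 5.59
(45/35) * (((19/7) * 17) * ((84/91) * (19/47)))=22.14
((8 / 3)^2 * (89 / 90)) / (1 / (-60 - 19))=-224992/405 = -555.54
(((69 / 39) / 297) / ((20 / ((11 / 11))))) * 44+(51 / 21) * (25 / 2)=746197/24570 = 30.37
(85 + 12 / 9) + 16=102.33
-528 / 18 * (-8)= 704/3 = 234.67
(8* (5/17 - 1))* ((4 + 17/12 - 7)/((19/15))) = 120/17 = 7.06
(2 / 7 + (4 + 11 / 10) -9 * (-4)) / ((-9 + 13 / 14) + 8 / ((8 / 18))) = 2897/695 = 4.17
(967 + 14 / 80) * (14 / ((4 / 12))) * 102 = 41433777/10 = 4143377.70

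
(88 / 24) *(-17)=-62.33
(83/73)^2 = 1.29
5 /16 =0.31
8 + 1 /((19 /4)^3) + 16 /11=714040/75449 = 9.46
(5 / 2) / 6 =5/12 = 0.42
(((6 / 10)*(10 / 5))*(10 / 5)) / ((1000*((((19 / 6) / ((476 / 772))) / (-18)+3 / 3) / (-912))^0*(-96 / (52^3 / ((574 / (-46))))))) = 50531/179375 = 0.28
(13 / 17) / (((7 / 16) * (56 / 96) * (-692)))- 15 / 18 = -724289/864654 = -0.84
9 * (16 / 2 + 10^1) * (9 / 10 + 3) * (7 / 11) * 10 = 4020.55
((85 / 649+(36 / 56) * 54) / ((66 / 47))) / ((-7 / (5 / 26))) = -18600485/27285258 = -0.68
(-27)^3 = -19683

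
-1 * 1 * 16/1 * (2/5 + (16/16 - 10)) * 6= 4128/5 = 825.60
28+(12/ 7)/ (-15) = 976/35 = 27.89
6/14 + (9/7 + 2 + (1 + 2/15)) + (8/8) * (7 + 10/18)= 3907/315 = 12.40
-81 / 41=-1.98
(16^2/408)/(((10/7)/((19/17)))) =2128/4335 = 0.49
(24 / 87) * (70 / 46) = 280/667 = 0.42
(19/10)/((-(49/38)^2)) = -13718/12005 = -1.14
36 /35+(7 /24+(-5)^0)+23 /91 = 28097/10920 = 2.57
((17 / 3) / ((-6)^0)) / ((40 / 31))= 527/120 = 4.39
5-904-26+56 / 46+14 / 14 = -922.78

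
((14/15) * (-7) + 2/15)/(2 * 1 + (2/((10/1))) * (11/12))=-384/131 = -2.93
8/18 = 4/9 = 0.44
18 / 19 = 0.95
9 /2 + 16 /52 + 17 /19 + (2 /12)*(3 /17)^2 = 407427/71383 = 5.71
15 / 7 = 2.14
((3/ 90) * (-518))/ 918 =-259/13770 = -0.02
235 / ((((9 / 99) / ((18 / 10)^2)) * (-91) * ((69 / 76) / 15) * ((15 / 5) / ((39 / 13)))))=-3182652/2093 = -1520.62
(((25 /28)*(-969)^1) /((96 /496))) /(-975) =4.58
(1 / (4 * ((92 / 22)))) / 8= 11/1472 = 0.01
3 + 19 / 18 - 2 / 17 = 1205/306 = 3.94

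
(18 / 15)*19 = 114/5 = 22.80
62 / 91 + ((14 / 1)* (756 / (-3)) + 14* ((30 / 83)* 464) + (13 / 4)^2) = -141247671/120848 = -1168.80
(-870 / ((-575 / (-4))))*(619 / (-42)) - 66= 23.20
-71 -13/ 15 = -1078/15 = -71.87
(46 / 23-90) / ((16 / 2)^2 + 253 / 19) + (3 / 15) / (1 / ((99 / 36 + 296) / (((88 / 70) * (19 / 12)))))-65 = -44358697/1228084 = -36.12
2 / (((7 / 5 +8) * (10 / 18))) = 18/47 = 0.38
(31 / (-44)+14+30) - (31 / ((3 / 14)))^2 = -8270519/396 = -20885.15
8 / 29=0.28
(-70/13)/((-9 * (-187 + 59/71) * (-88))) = 2485/68046264 = 0.00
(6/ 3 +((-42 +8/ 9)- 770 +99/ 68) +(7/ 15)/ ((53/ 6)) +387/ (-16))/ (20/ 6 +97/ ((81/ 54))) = -539598743/44112960 = -12.23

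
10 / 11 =0.91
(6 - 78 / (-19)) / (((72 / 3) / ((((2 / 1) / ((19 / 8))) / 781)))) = 128/281941 = 0.00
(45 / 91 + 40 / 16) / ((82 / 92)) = 12535/3731 = 3.36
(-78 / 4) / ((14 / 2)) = -39/14 = -2.79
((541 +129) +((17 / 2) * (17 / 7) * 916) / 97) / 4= 146823/679 = 216.23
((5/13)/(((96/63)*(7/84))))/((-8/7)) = -2205/832 = -2.65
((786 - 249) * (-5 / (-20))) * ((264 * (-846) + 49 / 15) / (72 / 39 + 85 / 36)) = -391962987/55 = -7126599.76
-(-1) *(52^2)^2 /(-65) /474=-281216/1185 = -237.31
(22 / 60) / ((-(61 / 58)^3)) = -1073116/3404715 = -0.32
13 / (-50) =-13/50 = -0.26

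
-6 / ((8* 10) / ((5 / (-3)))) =1/8 = 0.12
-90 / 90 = -1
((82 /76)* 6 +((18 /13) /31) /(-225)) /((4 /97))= 120201139/765700 = 156.98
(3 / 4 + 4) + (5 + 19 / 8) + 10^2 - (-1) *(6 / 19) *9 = 17475/152 = 114.97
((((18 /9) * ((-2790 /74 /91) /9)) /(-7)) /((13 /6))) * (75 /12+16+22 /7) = 330615/2144779 = 0.15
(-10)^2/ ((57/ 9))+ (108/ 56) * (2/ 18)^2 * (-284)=3602/399 = 9.03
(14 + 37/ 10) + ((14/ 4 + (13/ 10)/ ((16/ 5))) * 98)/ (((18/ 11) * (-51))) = 963013/73440 = 13.11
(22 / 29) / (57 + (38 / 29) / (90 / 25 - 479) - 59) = -0.38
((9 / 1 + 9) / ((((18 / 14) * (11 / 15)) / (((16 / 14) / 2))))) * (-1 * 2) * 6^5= -1866240/11 = -169658.18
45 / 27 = 5/3 = 1.67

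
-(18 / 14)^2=-81/49 = -1.65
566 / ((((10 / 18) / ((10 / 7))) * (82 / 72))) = 366768/287 = 1277.94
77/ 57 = 1.35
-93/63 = -31/21 = -1.48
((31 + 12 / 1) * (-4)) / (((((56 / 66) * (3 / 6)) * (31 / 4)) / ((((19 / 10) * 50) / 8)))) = -134805/217 = -621.22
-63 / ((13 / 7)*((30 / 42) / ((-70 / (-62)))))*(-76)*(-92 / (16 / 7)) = -66101931/403 = -164024.64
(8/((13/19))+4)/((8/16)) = 408/13 = 31.38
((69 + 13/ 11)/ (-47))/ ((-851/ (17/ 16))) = 3281/1759868 = 0.00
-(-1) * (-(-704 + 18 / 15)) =3514/5 = 702.80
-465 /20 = -93/4 = -23.25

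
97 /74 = 1.31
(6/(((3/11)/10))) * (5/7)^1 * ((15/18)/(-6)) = -1375/63 = -21.83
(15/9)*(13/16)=65/48 = 1.35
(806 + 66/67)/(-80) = -13517/1340 = -10.09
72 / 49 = 1.47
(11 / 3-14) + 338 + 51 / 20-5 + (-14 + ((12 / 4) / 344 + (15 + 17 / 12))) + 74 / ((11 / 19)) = 25851923/56760 = 455.46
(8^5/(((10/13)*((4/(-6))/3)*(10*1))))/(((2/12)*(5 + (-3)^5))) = 1437696/2975 = 483.26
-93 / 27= -31/9 = -3.44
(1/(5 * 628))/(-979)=-1/3074060 = 0.00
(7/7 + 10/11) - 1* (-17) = 208/11 = 18.91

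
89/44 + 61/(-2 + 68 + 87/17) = 153229/53196 = 2.88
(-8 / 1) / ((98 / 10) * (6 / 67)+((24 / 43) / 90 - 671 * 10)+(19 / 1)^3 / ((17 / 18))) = -2938620/203262289 = -0.01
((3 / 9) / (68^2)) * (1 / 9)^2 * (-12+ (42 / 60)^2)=-1151/112363200 = 0.00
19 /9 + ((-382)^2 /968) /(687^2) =80386733/38072166 = 2.11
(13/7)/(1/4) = 52/7 = 7.43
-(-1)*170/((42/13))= 1105/21 = 52.62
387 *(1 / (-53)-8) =-164475/53 = -3103.30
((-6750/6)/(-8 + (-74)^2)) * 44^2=-544500/1367 = -398.32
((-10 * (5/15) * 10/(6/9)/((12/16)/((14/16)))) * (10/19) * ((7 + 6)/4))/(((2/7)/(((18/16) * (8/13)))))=-18375/76 = -241.78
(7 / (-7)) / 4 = -1/4 = -0.25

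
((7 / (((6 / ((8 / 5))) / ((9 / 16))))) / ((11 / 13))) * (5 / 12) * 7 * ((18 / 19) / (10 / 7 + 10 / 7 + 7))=13377/38456 = 0.35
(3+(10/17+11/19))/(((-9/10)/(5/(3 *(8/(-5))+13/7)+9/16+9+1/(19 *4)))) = -276640015/7585332 = -36.47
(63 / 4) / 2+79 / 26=1135/104 = 10.91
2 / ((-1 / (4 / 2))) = -4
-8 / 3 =-2.67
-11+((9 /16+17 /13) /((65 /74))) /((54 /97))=-2619319/365040 = -7.18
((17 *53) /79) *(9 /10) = 8109/790 = 10.26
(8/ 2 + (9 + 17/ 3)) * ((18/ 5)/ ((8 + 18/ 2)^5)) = 336/7099285 = 0.00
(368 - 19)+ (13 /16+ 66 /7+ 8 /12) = 120929/336 = 359.91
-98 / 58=-49/29 = -1.69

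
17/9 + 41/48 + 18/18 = 539/144 = 3.74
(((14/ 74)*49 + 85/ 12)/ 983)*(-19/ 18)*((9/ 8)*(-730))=14.42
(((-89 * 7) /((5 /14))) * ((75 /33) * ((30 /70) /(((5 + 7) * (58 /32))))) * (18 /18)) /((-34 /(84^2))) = 16212.02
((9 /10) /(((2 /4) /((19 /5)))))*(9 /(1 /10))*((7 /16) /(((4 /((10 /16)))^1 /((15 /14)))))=23085/512 = 45.09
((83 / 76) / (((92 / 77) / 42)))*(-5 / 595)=-19173/59432 = -0.32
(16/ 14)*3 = 24/7 = 3.43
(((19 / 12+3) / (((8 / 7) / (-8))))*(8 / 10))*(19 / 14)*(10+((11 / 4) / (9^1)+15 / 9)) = -90079/216 = -417.03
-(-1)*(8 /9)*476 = 3808/9 = 423.11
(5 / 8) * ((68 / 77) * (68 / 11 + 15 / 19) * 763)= 13499105/4598 = 2935.86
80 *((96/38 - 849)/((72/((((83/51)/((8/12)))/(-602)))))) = 741605/194446 = 3.81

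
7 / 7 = 1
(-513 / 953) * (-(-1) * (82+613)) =-356535/953 = -374.12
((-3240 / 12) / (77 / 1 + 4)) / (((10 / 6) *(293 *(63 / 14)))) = -4/2637 = 0.00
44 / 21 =2.10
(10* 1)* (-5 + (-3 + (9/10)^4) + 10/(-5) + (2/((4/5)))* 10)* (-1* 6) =-469683/500 = -939.37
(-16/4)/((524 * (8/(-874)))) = 437/524 = 0.83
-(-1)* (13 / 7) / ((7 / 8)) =104/49 = 2.12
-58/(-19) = 58/19 = 3.05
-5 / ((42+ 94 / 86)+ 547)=-215/25374 = -0.01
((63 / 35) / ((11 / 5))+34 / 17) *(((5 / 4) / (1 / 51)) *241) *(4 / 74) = 1905105/814 = 2340.42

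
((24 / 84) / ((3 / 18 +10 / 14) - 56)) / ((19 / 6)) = -72/43985 = 0.00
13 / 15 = 0.87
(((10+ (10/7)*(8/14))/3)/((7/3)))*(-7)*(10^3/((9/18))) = -1060000/49 = -21632.65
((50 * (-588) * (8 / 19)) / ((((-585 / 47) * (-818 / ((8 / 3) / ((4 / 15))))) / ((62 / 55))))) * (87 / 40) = -33126352/1111253 = -29.81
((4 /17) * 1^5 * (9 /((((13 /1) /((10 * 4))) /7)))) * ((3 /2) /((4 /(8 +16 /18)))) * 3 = 456.11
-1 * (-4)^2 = -16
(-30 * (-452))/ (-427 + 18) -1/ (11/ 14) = -154886/4499 = -34.43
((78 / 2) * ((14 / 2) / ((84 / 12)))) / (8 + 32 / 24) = 117/28 = 4.18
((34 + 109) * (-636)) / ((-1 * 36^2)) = 7579/108 = 70.18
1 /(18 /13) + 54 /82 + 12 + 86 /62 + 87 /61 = 22599785/1395558 = 16.19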